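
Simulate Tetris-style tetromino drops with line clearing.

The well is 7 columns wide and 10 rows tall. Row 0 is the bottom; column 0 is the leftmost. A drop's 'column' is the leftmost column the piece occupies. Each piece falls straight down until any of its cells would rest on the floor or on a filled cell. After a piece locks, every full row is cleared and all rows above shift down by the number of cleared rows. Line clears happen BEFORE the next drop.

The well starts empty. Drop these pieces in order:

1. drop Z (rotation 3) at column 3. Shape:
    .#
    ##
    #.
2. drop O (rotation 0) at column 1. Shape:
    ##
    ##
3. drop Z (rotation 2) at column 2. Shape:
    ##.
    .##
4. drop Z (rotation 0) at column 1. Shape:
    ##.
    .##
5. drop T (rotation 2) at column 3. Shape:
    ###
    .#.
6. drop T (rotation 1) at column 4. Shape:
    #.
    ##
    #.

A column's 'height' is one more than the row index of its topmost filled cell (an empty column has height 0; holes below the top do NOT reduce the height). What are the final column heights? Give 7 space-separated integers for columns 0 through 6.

Drop 1: Z rot3 at col 3 lands with bottom-row=0; cleared 0 line(s) (total 0); column heights now [0 0 0 2 3 0 0], max=3
Drop 2: O rot0 at col 1 lands with bottom-row=0; cleared 0 line(s) (total 0); column heights now [0 2 2 2 3 0 0], max=3
Drop 3: Z rot2 at col 2 lands with bottom-row=3; cleared 0 line(s) (total 0); column heights now [0 2 5 5 4 0 0], max=5
Drop 4: Z rot0 at col 1 lands with bottom-row=5; cleared 0 line(s) (total 0); column heights now [0 7 7 6 4 0 0], max=7
Drop 5: T rot2 at col 3 lands with bottom-row=5; cleared 0 line(s) (total 0); column heights now [0 7 7 7 7 7 0], max=7
Drop 6: T rot1 at col 4 lands with bottom-row=7; cleared 0 line(s) (total 0); column heights now [0 7 7 7 10 9 0], max=10

Answer: 0 7 7 7 10 9 0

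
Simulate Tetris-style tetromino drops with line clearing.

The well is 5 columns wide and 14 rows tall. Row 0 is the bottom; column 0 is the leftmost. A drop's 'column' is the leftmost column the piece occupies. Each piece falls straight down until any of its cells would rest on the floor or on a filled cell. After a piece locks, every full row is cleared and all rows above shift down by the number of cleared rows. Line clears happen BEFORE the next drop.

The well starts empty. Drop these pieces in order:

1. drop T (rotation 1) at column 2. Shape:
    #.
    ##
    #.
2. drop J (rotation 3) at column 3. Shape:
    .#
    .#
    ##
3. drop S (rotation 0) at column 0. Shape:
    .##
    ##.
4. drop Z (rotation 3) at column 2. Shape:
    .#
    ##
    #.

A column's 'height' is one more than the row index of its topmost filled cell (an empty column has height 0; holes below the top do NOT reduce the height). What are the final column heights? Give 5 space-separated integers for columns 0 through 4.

Drop 1: T rot1 at col 2 lands with bottom-row=0; cleared 0 line(s) (total 0); column heights now [0 0 3 2 0], max=3
Drop 2: J rot3 at col 3 lands with bottom-row=2; cleared 0 line(s) (total 0); column heights now [0 0 3 3 5], max=5
Drop 3: S rot0 at col 0 lands with bottom-row=2; cleared 1 line(s) (total 1); column heights now [0 3 3 2 4], max=4
Drop 4: Z rot3 at col 2 lands with bottom-row=3; cleared 0 line(s) (total 1); column heights now [0 3 5 6 4], max=6

Answer: 0 3 5 6 4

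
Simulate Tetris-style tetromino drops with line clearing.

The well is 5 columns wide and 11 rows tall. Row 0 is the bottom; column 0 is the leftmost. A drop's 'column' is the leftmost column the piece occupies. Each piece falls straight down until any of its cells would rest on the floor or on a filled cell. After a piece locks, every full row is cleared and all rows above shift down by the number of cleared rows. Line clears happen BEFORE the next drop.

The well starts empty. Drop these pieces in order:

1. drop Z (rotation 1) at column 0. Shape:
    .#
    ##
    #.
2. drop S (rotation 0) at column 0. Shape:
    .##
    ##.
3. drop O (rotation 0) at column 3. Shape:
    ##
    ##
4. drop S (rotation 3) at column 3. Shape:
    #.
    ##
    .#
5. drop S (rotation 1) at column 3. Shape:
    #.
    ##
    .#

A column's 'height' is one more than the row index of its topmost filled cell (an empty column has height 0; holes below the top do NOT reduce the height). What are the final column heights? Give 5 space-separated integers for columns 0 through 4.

Answer: 4 5 5 7 6

Derivation:
Drop 1: Z rot1 at col 0 lands with bottom-row=0; cleared 0 line(s) (total 0); column heights now [2 3 0 0 0], max=3
Drop 2: S rot0 at col 0 lands with bottom-row=3; cleared 0 line(s) (total 0); column heights now [4 5 5 0 0], max=5
Drop 3: O rot0 at col 3 lands with bottom-row=0; cleared 0 line(s) (total 0); column heights now [4 5 5 2 2], max=5
Drop 4: S rot3 at col 3 lands with bottom-row=2; cleared 0 line(s) (total 0); column heights now [4 5 5 5 4], max=5
Drop 5: S rot1 at col 3 lands with bottom-row=4; cleared 0 line(s) (total 0); column heights now [4 5 5 7 6], max=7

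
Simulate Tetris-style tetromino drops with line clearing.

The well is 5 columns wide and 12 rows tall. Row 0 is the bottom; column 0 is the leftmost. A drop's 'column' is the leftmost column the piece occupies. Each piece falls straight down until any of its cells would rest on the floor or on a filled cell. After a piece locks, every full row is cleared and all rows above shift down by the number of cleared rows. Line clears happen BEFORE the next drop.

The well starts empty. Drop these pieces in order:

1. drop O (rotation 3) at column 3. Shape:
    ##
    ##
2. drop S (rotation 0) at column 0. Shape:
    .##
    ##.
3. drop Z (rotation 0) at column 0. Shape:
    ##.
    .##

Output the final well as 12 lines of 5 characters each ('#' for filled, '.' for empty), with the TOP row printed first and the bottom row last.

Answer: .....
.....
.....
.....
.....
.....
.....
.....
##...
.##..
.####
##.##

Derivation:
Drop 1: O rot3 at col 3 lands with bottom-row=0; cleared 0 line(s) (total 0); column heights now [0 0 0 2 2], max=2
Drop 2: S rot0 at col 0 lands with bottom-row=0; cleared 0 line(s) (total 0); column heights now [1 2 2 2 2], max=2
Drop 3: Z rot0 at col 0 lands with bottom-row=2; cleared 0 line(s) (total 0); column heights now [4 4 3 2 2], max=4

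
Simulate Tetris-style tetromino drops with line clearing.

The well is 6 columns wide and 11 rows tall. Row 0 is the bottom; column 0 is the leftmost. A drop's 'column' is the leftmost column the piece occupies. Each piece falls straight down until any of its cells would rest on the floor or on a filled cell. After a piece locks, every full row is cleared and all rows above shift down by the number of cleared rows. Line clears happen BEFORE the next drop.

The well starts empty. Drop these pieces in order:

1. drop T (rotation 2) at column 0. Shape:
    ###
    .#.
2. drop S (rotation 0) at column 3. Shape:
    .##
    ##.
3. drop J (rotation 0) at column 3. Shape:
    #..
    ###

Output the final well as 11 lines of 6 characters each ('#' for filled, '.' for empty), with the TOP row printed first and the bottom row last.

Answer: ......
......
......
......
......
......
......
...#..
...###
###.##
.#.##.

Derivation:
Drop 1: T rot2 at col 0 lands with bottom-row=0; cleared 0 line(s) (total 0); column heights now [2 2 2 0 0 0], max=2
Drop 2: S rot0 at col 3 lands with bottom-row=0; cleared 0 line(s) (total 0); column heights now [2 2 2 1 2 2], max=2
Drop 3: J rot0 at col 3 lands with bottom-row=2; cleared 0 line(s) (total 0); column heights now [2 2 2 4 3 3], max=4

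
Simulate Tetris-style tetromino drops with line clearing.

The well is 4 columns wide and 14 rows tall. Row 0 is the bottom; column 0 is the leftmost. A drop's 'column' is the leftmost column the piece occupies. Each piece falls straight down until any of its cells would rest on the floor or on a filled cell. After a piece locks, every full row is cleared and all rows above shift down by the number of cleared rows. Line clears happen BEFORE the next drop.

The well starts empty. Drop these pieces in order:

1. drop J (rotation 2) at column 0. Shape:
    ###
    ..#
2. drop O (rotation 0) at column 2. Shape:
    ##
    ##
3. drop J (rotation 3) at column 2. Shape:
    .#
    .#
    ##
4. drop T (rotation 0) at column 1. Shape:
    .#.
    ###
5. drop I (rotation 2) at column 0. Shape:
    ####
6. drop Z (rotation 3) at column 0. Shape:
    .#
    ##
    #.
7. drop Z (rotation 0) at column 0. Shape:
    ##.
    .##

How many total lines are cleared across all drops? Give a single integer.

Answer: 2

Derivation:
Drop 1: J rot2 at col 0 lands with bottom-row=0; cleared 0 line(s) (total 0); column heights now [2 2 2 0], max=2
Drop 2: O rot0 at col 2 lands with bottom-row=2; cleared 0 line(s) (total 0); column heights now [2 2 4 4], max=4
Drop 3: J rot3 at col 2 lands with bottom-row=4; cleared 0 line(s) (total 0); column heights now [2 2 5 7], max=7
Drop 4: T rot0 at col 1 lands with bottom-row=7; cleared 0 line(s) (total 0); column heights now [2 8 9 8], max=9
Drop 5: I rot2 at col 0 lands with bottom-row=9; cleared 1 line(s) (total 1); column heights now [2 8 9 8], max=9
Drop 6: Z rot3 at col 0 lands with bottom-row=7; cleared 1 line(s) (total 2); column heights now [8 9 8 7], max=9
Drop 7: Z rot0 at col 0 lands with bottom-row=9; cleared 0 line(s) (total 2); column heights now [11 11 10 7], max=11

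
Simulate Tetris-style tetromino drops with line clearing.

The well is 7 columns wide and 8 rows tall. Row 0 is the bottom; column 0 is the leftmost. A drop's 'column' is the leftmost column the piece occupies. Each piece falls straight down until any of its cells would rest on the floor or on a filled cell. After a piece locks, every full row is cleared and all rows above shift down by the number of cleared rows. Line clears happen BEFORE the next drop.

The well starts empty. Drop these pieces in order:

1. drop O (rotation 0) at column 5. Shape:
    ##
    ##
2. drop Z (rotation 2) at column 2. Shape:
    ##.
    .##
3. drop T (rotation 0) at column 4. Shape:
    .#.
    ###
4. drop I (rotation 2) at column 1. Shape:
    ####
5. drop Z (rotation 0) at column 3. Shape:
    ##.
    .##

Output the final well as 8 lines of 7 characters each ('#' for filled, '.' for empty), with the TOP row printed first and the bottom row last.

Answer: .......
.......
...##..
....##.
.#####.
....###
..##.##
...####

Derivation:
Drop 1: O rot0 at col 5 lands with bottom-row=0; cleared 0 line(s) (total 0); column heights now [0 0 0 0 0 2 2], max=2
Drop 2: Z rot2 at col 2 lands with bottom-row=0; cleared 0 line(s) (total 0); column heights now [0 0 2 2 1 2 2], max=2
Drop 3: T rot0 at col 4 lands with bottom-row=2; cleared 0 line(s) (total 0); column heights now [0 0 2 2 3 4 3], max=4
Drop 4: I rot2 at col 1 lands with bottom-row=3; cleared 0 line(s) (total 0); column heights now [0 4 4 4 4 4 3], max=4
Drop 5: Z rot0 at col 3 lands with bottom-row=4; cleared 0 line(s) (total 0); column heights now [0 4 4 6 6 5 3], max=6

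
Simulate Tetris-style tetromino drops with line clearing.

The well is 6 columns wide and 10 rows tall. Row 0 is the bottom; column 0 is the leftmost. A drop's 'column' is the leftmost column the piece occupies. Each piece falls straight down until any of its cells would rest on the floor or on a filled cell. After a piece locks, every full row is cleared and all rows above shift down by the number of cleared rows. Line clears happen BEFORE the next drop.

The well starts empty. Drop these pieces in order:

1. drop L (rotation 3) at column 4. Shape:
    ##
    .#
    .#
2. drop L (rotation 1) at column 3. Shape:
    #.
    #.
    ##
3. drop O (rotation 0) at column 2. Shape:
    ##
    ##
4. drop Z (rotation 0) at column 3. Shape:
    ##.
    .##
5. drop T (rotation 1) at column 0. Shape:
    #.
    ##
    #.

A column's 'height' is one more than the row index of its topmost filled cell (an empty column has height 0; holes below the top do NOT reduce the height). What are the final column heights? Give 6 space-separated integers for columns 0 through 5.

Drop 1: L rot3 at col 4 lands with bottom-row=0; cleared 0 line(s) (total 0); column heights now [0 0 0 0 3 3], max=3
Drop 2: L rot1 at col 3 lands with bottom-row=3; cleared 0 line(s) (total 0); column heights now [0 0 0 6 4 3], max=6
Drop 3: O rot0 at col 2 lands with bottom-row=6; cleared 0 line(s) (total 0); column heights now [0 0 8 8 4 3], max=8
Drop 4: Z rot0 at col 3 lands with bottom-row=7; cleared 0 line(s) (total 0); column heights now [0 0 8 9 9 8], max=9
Drop 5: T rot1 at col 0 lands with bottom-row=0; cleared 0 line(s) (total 0); column heights now [3 2 8 9 9 8], max=9

Answer: 3 2 8 9 9 8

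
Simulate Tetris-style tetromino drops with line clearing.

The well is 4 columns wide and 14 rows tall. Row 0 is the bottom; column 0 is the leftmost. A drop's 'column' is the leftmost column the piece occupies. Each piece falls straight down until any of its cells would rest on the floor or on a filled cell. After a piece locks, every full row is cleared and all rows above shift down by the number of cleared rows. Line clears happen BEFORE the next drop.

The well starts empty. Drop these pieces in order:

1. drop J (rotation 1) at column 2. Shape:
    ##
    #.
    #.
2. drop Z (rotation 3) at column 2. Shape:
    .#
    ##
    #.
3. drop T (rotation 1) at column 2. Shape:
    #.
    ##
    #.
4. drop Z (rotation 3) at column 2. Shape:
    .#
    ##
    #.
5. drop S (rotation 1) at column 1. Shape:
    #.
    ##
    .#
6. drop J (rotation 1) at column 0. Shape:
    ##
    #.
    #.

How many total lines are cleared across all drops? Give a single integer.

Answer: 0

Derivation:
Drop 1: J rot1 at col 2 lands with bottom-row=0; cleared 0 line(s) (total 0); column heights now [0 0 3 3], max=3
Drop 2: Z rot3 at col 2 lands with bottom-row=3; cleared 0 line(s) (total 0); column heights now [0 0 5 6], max=6
Drop 3: T rot1 at col 2 lands with bottom-row=5; cleared 0 line(s) (total 0); column heights now [0 0 8 7], max=8
Drop 4: Z rot3 at col 2 lands with bottom-row=8; cleared 0 line(s) (total 0); column heights now [0 0 10 11], max=11
Drop 5: S rot1 at col 1 lands with bottom-row=10; cleared 0 line(s) (total 0); column heights now [0 13 12 11], max=13
Drop 6: J rot1 at col 0 lands with bottom-row=11; cleared 0 line(s) (total 0); column heights now [14 14 12 11], max=14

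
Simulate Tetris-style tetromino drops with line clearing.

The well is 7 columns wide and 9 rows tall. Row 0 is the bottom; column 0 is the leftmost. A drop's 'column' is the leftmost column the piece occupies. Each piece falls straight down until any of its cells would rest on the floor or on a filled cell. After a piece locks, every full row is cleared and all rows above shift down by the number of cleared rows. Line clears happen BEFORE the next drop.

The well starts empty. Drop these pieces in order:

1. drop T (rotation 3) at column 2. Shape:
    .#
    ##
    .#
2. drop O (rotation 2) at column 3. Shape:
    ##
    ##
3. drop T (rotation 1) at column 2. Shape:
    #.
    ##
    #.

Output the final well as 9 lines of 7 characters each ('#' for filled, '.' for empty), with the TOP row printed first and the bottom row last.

Answer: .......
.......
..#....
..##...
..###..
...##..
...#...
..##...
...#...

Derivation:
Drop 1: T rot3 at col 2 lands with bottom-row=0; cleared 0 line(s) (total 0); column heights now [0 0 2 3 0 0 0], max=3
Drop 2: O rot2 at col 3 lands with bottom-row=3; cleared 0 line(s) (total 0); column heights now [0 0 2 5 5 0 0], max=5
Drop 3: T rot1 at col 2 lands with bottom-row=4; cleared 0 line(s) (total 0); column heights now [0 0 7 6 5 0 0], max=7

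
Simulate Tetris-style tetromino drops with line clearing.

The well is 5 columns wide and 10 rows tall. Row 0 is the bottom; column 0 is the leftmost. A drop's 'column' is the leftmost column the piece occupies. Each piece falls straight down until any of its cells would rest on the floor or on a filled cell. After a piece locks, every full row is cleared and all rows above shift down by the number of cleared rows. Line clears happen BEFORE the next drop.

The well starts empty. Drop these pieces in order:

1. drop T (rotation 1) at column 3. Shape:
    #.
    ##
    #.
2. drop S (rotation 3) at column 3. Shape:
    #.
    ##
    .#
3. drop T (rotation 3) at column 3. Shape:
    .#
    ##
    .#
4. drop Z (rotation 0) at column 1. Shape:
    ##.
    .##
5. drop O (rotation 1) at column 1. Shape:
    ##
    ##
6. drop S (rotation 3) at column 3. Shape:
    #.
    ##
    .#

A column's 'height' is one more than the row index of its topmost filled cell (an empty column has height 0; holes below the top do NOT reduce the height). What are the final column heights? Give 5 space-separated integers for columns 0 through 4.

Answer: 0 10 10 10 9

Derivation:
Drop 1: T rot1 at col 3 lands with bottom-row=0; cleared 0 line(s) (total 0); column heights now [0 0 0 3 2], max=3
Drop 2: S rot3 at col 3 lands with bottom-row=2; cleared 0 line(s) (total 0); column heights now [0 0 0 5 4], max=5
Drop 3: T rot3 at col 3 lands with bottom-row=4; cleared 0 line(s) (total 0); column heights now [0 0 0 6 7], max=7
Drop 4: Z rot0 at col 1 lands with bottom-row=6; cleared 0 line(s) (total 0); column heights now [0 8 8 7 7], max=8
Drop 5: O rot1 at col 1 lands with bottom-row=8; cleared 0 line(s) (total 0); column heights now [0 10 10 7 7], max=10
Drop 6: S rot3 at col 3 lands with bottom-row=7; cleared 0 line(s) (total 0); column heights now [0 10 10 10 9], max=10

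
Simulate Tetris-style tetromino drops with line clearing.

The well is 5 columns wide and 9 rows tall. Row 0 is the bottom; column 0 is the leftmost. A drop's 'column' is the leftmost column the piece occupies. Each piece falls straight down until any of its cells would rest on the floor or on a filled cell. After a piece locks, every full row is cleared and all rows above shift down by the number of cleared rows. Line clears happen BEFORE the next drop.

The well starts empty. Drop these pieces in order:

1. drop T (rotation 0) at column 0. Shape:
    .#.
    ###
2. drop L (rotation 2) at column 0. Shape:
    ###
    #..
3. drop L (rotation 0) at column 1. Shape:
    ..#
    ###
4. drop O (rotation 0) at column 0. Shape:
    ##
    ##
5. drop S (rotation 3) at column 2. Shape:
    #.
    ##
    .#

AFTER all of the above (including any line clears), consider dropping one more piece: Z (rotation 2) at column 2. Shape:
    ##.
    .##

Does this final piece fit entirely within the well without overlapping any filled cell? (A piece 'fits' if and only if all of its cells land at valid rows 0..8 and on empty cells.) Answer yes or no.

Drop 1: T rot0 at col 0 lands with bottom-row=0; cleared 0 line(s) (total 0); column heights now [1 2 1 0 0], max=2
Drop 2: L rot2 at col 0 lands with bottom-row=1; cleared 0 line(s) (total 0); column heights now [3 3 3 0 0], max=3
Drop 3: L rot0 at col 1 lands with bottom-row=3; cleared 0 line(s) (total 0); column heights now [3 4 4 5 0], max=5
Drop 4: O rot0 at col 0 lands with bottom-row=4; cleared 0 line(s) (total 0); column heights now [6 6 4 5 0], max=6
Drop 5: S rot3 at col 2 lands with bottom-row=5; cleared 0 line(s) (total 0); column heights now [6 6 8 7 0], max=8
Test piece Z rot2 at col 2 (width 3): heights before test = [6 6 8 7 0]; fits = True

Answer: yes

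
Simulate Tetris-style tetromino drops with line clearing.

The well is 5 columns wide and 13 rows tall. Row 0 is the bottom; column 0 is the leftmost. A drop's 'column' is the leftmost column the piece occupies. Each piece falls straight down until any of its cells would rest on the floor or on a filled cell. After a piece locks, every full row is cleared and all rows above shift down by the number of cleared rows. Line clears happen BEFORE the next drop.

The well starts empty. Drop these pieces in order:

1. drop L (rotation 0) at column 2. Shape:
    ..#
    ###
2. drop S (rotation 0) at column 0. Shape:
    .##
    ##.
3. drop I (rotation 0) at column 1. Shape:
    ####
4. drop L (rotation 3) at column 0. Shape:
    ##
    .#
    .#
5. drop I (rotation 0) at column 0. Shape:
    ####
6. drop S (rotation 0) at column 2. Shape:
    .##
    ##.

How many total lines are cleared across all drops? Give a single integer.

Drop 1: L rot0 at col 2 lands with bottom-row=0; cleared 0 line(s) (total 0); column heights now [0 0 1 1 2], max=2
Drop 2: S rot0 at col 0 lands with bottom-row=0; cleared 1 line(s) (total 1); column heights now [0 1 1 0 1], max=1
Drop 3: I rot0 at col 1 lands with bottom-row=1; cleared 0 line(s) (total 1); column heights now [0 2 2 2 2], max=2
Drop 4: L rot3 at col 0 lands with bottom-row=2; cleared 0 line(s) (total 1); column heights now [5 5 2 2 2], max=5
Drop 5: I rot0 at col 0 lands with bottom-row=5; cleared 0 line(s) (total 1); column heights now [6 6 6 6 2], max=6
Drop 6: S rot0 at col 2 lands with bottom-row=6; cleared 0 line(s) (total 1); column heights now [6 6 7 8 8], max=8

Answer: 1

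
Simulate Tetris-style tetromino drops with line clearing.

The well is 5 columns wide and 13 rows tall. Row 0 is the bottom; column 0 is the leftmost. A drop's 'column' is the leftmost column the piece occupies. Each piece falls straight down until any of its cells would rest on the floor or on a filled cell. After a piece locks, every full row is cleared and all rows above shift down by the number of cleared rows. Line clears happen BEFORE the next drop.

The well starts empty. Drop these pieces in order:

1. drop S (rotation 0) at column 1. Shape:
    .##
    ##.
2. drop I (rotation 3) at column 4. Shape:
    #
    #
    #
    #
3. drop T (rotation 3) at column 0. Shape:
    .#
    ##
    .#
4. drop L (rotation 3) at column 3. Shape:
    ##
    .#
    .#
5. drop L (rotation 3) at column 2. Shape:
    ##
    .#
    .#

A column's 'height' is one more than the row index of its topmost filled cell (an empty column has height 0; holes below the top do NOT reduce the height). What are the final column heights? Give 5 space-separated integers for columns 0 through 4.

Drop 1: S rot0 at col 1 lands with bottom-row=0; cleared 0 line(s) (total 0); column heights now [0 1 2 2 0], max=2
Drop 2: I rot3 at col 4 lands with bottom-row=0; cleared 0 line(s) (total 0); column heights now [0 1 2 2 4], max=4
Drop 3: T rot3 at col 0 lands with bottom-row=1; cleared 0 line(s) (total 0); column heights now [3 4 2 2 4], max=4
Drop 4: L rot3 at col 3 lands with bottom-row=4; cleared 0 line(s) (total 0); column heights now [3 4 2 7 7], max=7
Drop 5: L rot3 at col 2 lands with bottom-row=7; cleared 0 line(s) (total 0); column heights now [3 4 10 10 7], max=10

Answer: 3 4 10 10 7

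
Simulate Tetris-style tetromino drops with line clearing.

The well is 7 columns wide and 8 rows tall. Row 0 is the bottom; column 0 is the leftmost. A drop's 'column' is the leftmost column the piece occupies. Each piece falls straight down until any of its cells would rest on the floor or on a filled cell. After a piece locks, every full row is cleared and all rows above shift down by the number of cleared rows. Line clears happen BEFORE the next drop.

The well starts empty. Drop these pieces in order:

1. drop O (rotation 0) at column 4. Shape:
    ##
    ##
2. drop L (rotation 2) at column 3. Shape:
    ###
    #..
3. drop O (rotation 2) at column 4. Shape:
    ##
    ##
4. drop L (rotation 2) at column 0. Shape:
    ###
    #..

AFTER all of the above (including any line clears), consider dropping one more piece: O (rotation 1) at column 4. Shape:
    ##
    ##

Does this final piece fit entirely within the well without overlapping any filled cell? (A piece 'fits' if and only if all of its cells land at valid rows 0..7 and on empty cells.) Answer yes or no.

Answer: yes

Derivation:
Drop 1: O rot0 at col 4 lands with bottom-row=0; cleared 0 line(s) (total 0); column heights now [0 0 0 0 2 2 0], max=2
Drop 2: L rot2 at col 3 lands with bottom-row=1; cleared 0 line(s) (total 0); column heights now [0 0 0 3 3 3 0], max=3
Drop 3: O rot2 at col 4 lands with bottom-row=3; cleared 0 line(s) (total 0); column heights now [0 0 0 3 5 5 0], max=5
Drop 4: L rot2 at col 0 lands with bottom-row=0; cleared 0 line(s) (total 0); column heights now [2 2 2 3 5 5 0], max=5
Test piece O rot1 at col 4 (width 2): heights before test = [2 2 2 3 5 5 0]; fits = True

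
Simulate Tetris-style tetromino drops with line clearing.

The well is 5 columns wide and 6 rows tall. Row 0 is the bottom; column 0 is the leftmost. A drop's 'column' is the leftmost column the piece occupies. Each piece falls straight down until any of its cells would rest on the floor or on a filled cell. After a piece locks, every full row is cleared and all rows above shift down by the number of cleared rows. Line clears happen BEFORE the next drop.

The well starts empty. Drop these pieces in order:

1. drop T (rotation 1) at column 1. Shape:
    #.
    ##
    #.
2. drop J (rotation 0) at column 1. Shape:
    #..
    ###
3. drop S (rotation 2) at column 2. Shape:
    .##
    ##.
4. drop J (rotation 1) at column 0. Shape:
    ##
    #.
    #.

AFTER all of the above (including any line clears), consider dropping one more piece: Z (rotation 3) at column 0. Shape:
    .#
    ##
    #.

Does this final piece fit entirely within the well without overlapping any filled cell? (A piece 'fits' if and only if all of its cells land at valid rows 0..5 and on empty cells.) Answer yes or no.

Answer: no

Derivation:
Drop 1: T rot1 at col 1 lands with bottom-row=0; cleared 0 line(s) (total 0); column heights now [0 3 2 0 0], max=3
Drop 2: J rot0 at col 1 lands with bottom-row=3; cleared 0 line(s) (total 0); column heights now [0 5 4 4 0], max=5
Drop 3: S rot2 at col 2 lands with bottom-row=4; cleared 0 line(s) (total 0); column heights now [0 5 5 6 6], max=6
Drop 4: J rot1 at col 0 lands with bottom-row=3; cleared 0 line(s) (total 0); column heights now [6 6 5 6 6], max=6
Test piece Z rot3 at col 0 (width 2): heights before test = [6 6 5 6 6]; fits = False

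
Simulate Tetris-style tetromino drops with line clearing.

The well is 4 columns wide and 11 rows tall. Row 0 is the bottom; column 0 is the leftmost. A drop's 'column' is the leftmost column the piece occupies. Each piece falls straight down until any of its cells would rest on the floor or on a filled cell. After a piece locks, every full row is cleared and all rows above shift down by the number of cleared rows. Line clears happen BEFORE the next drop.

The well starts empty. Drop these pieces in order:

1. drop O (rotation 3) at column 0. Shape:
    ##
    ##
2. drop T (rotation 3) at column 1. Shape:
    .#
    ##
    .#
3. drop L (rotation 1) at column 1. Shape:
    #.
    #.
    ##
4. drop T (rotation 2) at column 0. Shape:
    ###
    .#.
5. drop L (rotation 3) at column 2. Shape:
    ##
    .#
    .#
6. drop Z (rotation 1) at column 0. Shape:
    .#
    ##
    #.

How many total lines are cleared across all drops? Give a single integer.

Drop 1: O rot3 at col 0 lands with bottom-row=0; cleared 0 line(s) (total 0); column heights now [2 2 0 0], max=2
Drop 2: T rot3 at col 1 lands with bottom-row=1; cleared 0 line(s) (total 0); column heights now [2 3 4 0], max=4
Drop 3: L rot1 at col 1 lands with bottom-row=4; cleared 0 line(s) (total 0); column heights now [2 7 5 0], max=7
Drop 4: T rot2 at col 0 lands with bottom-row=7; cleared 0 line(s) (total 0); column heights now [9 9 9 0], max=9
Drop 5: L rot3 at col 2 lands with bottom-row=7; cleared 1 line(s) (total 1); column heights now [2 8 9 9], max=9
Drop 6: Z rot1 at col 0 lands with bottom-row=7; cleared 1 line(s) (total 2); column heights now [8 9 5 8], max=9

Answer: 2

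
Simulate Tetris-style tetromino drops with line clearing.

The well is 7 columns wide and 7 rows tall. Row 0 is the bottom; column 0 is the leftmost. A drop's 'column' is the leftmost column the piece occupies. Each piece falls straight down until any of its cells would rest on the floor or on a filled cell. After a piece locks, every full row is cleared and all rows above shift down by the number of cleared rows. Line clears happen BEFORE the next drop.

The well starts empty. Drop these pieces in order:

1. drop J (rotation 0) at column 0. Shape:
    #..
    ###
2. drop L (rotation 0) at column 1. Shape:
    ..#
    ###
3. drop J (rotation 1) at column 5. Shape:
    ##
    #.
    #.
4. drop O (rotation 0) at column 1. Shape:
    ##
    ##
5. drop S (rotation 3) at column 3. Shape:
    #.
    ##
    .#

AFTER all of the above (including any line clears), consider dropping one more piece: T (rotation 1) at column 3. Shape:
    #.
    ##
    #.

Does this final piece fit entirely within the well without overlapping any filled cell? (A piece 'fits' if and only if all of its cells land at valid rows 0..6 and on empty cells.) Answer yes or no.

Answer: no

Derivation:
Drop 1: J rot0 at col 0 lands with bottom-row=0; cleared 0 line(s) (total 0); column heights now [2 1 1 0 0 0 0], max=2
Drop 2: L rot0 at col 1 lands with bottom-row=1; cleared 0 line(s) (total 0); column heights now [2 2 2 3 0 0 0], max=3
Drop 3: J rot1 at col 5 lands with bottom-row=0; cleared 0 line(s) (total 0); column heights now [2 2 2 3 0 3 3], max=3
Drop 4: O rot0 at col 1 lands with bottom-row=2; cleared 0 line(s) (total 0); column heights now [2 4 4 3 0 3 3], max=4
Drop 5: S rot3 at col 3 lands with bottom-row=2; cleared 0 line(s) (total 0); column heights now [2 4 4 5 4 3 3], max=5
Test piece T rot1 at col 3 (width 2): heights before test = [2 4 4 5 4 3 3]; fits = False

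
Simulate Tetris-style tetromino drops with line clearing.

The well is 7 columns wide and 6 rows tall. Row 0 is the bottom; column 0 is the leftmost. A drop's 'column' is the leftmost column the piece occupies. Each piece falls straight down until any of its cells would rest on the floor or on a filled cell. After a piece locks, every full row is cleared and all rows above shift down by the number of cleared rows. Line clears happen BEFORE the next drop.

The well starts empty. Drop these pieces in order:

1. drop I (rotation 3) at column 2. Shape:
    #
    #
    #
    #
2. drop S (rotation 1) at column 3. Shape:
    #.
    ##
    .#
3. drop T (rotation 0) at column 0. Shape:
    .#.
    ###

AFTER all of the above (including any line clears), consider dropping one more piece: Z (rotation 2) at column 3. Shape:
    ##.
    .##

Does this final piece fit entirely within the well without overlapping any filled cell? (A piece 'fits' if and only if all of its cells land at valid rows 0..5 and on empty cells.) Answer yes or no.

Answer: yes

Derivation:
Drop 1: I rot3 at col 2 lands with bottom-row=0; cleared 0 line(s) (total 0); column heights now [0 0 4 0 0 0 0], max=4
Drop 2: S rot1 at col 3 lands with bottom-row=0; cleared 0 line(s) (total 0); column heights now [0 0 4 3 2 0 0], max=4
Drop 3: T rot0 at col 0 lands with bottom-row=4; cleared 0 line(s) (total 0); column heights now [5 6 5 3 2 0 0], max=6
Test piece Z rot2 at col 3 (width 3): heights before test = [5 6 5 3 2 0 0]; fits = True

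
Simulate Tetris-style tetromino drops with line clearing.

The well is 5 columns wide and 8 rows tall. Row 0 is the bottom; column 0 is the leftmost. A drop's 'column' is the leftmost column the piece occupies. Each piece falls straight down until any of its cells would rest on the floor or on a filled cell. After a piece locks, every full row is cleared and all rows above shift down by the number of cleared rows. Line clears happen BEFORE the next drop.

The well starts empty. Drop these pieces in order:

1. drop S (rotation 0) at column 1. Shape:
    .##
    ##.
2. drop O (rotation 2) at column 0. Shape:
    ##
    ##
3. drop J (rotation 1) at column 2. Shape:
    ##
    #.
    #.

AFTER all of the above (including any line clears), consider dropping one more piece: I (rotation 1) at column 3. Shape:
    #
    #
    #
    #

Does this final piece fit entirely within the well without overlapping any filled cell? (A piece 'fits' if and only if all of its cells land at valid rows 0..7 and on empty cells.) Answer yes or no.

Drop 1: S rot0 at col 1 lands with bottom-row=0; cleared 0 line(s) (total 0); column heights now [0 1 2 2 0], max=2
Drop 2: O rot2 at col 0 lands with bottom-row=1; cleared 0 line(s) (total 0); column heights now [3 3 2 2 0], max=3
Drop 3: J rot1 at col 2 lands with bottom-row=2; cleared 0 line(s) (total 0); column heights now [3 3 5 5 0], max=5
Test piece I rot1 at col 3 (width 1): heights before test = [3 3 5 5 0]; fits = False

Answer: no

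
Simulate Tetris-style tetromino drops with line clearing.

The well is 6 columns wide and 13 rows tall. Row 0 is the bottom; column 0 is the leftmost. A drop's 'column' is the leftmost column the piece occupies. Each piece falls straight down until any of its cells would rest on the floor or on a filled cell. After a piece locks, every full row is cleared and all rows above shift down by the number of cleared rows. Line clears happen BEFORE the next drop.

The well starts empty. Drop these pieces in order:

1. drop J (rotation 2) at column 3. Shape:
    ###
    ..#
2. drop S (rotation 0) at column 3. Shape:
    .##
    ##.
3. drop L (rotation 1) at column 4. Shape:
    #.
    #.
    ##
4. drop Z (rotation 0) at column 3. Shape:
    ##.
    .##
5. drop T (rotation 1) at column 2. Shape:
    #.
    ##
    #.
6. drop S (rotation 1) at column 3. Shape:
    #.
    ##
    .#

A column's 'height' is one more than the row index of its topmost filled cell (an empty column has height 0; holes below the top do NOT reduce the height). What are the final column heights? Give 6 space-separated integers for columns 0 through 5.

Answer: 0 0 11 12 11 8

Derivation:
Drop 1: J rot2 at col 3 lands with bottom-row=0; cleared 0 line(s) (total 0); column heights now [0 0 0 2 2 2], max=2
Drop 2: S rot0 at col 3 lands with bottom-row=2; cleared 0 line(s) (total 0); column heights now [0 0 0 3 4 4], max=4
Drop 3: L rot1 at col 4 lands with bottom-row=4; cleared 0 line(s) (total 0); column heights now [0 0 0 3 7 5], max=7
Drop 4: Z rot0 at col 3 lands with bottom-row=7; cleared 0 line(s) (total 0); column heights now [0 0 0 9 9 8], max=9
Drop 5: T rot1 at col 2 lands with bottom-row=8; cleared 0 line(s) (total 0); column heights now [0 0 11 10 9 8], max=11
Drop 6: S rot1 at col 3 lands with bottom-row=9; cleared 0 line(s) (total 0); column heights now [0 0 11 12 11 8], max=12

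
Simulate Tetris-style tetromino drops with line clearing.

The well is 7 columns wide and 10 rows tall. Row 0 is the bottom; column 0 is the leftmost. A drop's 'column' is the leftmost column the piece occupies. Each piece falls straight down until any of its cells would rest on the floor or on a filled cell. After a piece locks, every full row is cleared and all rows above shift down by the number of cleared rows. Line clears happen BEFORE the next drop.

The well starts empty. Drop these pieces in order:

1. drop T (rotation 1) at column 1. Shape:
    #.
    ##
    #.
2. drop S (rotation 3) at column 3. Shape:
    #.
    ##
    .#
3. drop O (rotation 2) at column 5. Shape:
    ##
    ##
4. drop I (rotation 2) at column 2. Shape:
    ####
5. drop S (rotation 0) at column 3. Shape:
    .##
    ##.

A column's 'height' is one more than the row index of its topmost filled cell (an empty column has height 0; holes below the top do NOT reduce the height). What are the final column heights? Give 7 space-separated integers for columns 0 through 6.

Drop 1: T rot1 at col 1 lands with bottom-row=0; cleared 0 line(s) (total 0); column heights now [0 3 2 0 0 0 0], max=3
Drop 2: S rot3 at col 3 lands with bottom-row=0; cleared 0 line(s) (total 0); column heights now [0 3 2 3 2 0 0], max=3
Drop 3: O rot2 at col 5 lands with bottom-row=0; cleared 0 line(s) (total 0); column heights now [0 3 2 3 2 2 2], max=3
Drop 4: I rot2 at col 2 lands with bottom-row=3; cleared 0 line(s) (total 0); column heights now [0 3 4 4 4 4 2], max=4
Drop 5: S rot0 at col 3 lands with bottom-row=4; cleared 0 line(s) (total 0); column heights now [0 3 4 5 6 6 2], max=6

Answer: 0 3 4 5 6 6 2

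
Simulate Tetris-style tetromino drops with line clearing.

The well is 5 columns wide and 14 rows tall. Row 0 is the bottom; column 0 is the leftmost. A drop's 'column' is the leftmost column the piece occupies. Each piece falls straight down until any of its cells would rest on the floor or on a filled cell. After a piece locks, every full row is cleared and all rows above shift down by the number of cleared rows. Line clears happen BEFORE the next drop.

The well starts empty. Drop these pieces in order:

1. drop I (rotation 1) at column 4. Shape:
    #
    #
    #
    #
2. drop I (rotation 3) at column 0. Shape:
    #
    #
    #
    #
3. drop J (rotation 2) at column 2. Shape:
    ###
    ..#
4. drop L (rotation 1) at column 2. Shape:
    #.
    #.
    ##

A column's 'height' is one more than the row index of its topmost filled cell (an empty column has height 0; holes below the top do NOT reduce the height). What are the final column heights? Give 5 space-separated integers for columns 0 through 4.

Drop 1: I rot1 at col 4 lands with bottom-row=0; cleared 0 line(s) (total 0); column heights now [0 0 0 0 4], max=4
Drop 2: I rot3 at col 0 lands with bottom-row=0; cleared 0 line(s) (total 0); column heights now [4 0 0 0 4], max=4
Drop 3: J rot2 at col 2 lands with bottom-row=4; cleared 0 line(s) (total 0); column heights now [4 0 6 6 6], max=6
Drop 4: L rot1 at col 2 lands with bottom-row=6; cleared 0 line(s) (total 0); column heights now [4 0 9 7 6], max=9

Answer: 4 0 9 7 6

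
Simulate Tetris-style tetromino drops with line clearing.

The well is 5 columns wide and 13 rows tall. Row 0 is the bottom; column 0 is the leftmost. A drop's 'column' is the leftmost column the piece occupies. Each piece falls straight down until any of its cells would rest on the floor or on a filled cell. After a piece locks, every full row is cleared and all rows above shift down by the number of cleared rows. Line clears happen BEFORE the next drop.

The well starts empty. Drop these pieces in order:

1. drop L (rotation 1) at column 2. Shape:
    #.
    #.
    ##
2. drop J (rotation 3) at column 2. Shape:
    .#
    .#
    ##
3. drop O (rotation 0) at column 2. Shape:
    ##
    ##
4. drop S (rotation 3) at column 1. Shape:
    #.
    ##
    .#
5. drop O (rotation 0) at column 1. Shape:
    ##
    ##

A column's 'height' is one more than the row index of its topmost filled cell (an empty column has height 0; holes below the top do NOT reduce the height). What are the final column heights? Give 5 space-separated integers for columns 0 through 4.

Drop 1: L rot1 at col 2 lands with bottom-row=0; cleared 0 line(s) (total 0); column heights now [0 0 3 1 0], max=3
Drop 2: J rot3 at col 2 lands with bottom-row=3; cleared 0 line(s) (total 0); column heights now [0 0 4 6 0], max=6
Drop 3: O rot0 at col 2 lands with bottom-row=6; cleared 0 line(s) (total 0); column heights now [0 0 8 8 0], max=8
Drop 4: S rot3 at col 1 lands with bottom-row=8; cleared 0 line(s) (total 0); column heights now [0 11 10 8 0], max=11
Drop 5: O rot0 at col 1 lands with bottom-row=11; cleared 0 line(s) (total 0); column heights now [0 13 13 8 0], max=13

Answer: 0 13 13 8 0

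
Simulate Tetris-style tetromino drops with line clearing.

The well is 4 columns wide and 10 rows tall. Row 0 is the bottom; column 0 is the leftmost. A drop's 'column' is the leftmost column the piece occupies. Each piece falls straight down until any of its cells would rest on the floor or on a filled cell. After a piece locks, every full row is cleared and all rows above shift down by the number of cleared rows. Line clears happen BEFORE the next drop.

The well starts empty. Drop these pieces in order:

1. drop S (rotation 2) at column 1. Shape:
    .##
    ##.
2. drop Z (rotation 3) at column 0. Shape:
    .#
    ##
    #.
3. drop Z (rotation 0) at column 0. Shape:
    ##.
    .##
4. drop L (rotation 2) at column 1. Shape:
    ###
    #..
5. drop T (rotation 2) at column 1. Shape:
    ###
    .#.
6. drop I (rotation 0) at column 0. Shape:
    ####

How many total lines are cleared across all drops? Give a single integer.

Answer: 2

Derivation:
Drop 1: S rot2 at col 1 lands with bottom-row=0; cleared 0 line(s) (total 0); column heights now [0 1 2 2], max=2
Drop 2: Z rot3 at col 0 lands with bottom-row=0; cleared 1 line(s) (total 1); column heights now [1 2 1 0], max=2
Drop 3: Z rot0 at col 0 lands with bottom-row=2; cleared 0 line(s) (total 1); column heights now [4 4 3 0], max=4
Drop 4: L rot2 at col 1 lands with bottom-row=4; cleared 0 line(s) (total 1); column heights now [4 6 6 6], max=6
Drop 5: T rot2 at col 1 lands with bottom-row=6; cleared 0 line(s) (total 1); column heights now [4 8 8 8], max=8
Drop 6: I rot0 at col 0 lands with bottom-row=8; cleared 1 line(s) (total 2); column heights now [4 8 8 8], max=8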